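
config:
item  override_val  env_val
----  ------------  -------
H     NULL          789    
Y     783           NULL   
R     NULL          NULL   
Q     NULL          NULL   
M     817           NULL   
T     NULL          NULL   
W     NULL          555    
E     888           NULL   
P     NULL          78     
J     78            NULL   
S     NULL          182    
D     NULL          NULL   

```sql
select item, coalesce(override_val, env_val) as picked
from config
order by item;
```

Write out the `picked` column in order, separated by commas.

item=D: override_val=NULL, env_val=NULL (all NULL) → NULL
item=E: override_val=888 → 888
item=H: override_val=NULL, env_val=789 → 789
item=J: override_val=78 → 78
item=M: override_val=817 → 817
item=P: override_val=NULL, env_val=78 → 78
item=Q: override_val=NULL, env_val=NULL (all NULL) → NULL
item=R: override_val=NULL, env_val=NULL (all NULL) → NULL
item=S: override_val=NULL, env_val=182 → 182
item=T: override_val=NULL, env_val=NULL (all NULL) → NULL
item=W: override_val=NULL, env_val=555 → 555
item=Y: override_val=783 → 783

NULL, 888, 789, 78, 817, 78, NULL, NULL, 182, NULL, 555, 783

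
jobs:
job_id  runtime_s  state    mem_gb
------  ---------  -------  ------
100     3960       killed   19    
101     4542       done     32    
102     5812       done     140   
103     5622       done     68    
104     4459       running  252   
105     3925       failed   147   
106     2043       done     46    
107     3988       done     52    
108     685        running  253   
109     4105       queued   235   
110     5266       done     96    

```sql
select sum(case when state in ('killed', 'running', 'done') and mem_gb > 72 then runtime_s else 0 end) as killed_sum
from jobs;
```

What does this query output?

job_id=100: ✗
job_id=101: ✗
job_id=102: ✓ → 5812
job_id=103: ✗
job_id=104: ✓ → 4459
job_id=105: ✗
job_id=106: ✗
job_id=107: ✗
job_id=108: ✓ → 685
job_id=109: ✗
job_id=110: ✓ → 5266
killed_sum = 5812 + 4459 + 685 + 5266 = 16222

16222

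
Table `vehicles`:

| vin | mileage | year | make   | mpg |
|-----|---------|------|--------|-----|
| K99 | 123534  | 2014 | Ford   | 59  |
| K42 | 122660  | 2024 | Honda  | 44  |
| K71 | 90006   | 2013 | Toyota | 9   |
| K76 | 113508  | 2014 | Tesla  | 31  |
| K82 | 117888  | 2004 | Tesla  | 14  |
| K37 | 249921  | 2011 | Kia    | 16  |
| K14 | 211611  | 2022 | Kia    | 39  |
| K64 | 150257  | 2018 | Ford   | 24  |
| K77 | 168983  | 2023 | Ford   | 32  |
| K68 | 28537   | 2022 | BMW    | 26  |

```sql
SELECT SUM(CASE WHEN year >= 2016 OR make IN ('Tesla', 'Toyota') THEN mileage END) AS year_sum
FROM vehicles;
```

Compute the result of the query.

vin=K99: ✗
vin=K42: ✓ → 122660
vin=K71: ✓ → 90006
vin=K76: ✓ → 113508
vin=K82: ✓ → 117888
vin=K37: ✗
vin=K14: ✓ → 211611
vin=K64: ✓ → 150257
vin=K77: ✓ → 168983
vin=K68: ✓ → 28537
year_sum = 122660 + 90006 + 113508 + 117888 + 211611 + 150257 + 168983 + 28537 = 1003450

1003450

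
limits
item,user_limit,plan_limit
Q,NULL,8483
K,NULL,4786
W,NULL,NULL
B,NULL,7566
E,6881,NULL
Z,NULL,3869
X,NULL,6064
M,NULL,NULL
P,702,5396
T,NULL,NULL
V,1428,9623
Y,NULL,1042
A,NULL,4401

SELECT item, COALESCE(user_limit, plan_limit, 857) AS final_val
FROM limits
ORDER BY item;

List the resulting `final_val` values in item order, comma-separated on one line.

item=A: user_limit=NULL, plan_limit=4401 → 4401
item=B: user_limit=NULL, plan_limit=7566 → 7566
item=E: user_limit=6881 → 6881
item=K: user_limit=NULL, plan_limit=4786 → 4786
item=M: user_limit=NULL, plan_limit=NULL, → literal 857 → 857
item=P: user_limit=702 → 702
item=Q: user_limit=NULL, plan_limit=8483 → 8483
item=T: user_limit=NULL, plan_limit=NULL, → literal 857 → 857
item=V: user_limit=1428 → 1428
item=W: user_limit=NULL, plan_limit=NULL, → literal 857 → 857
item=X: user_limit=NULL, plan_limit=6064 → 6064
item=Y: user_limit=NULL, plan_limit=1042 → 1042
item=Z: user_limit=NULL, plan_limit=3869 → 3869

4401, 7566, 6881, 4786, 857, 702, 8483, 857, 1428, 857, 6064, 1042, 3869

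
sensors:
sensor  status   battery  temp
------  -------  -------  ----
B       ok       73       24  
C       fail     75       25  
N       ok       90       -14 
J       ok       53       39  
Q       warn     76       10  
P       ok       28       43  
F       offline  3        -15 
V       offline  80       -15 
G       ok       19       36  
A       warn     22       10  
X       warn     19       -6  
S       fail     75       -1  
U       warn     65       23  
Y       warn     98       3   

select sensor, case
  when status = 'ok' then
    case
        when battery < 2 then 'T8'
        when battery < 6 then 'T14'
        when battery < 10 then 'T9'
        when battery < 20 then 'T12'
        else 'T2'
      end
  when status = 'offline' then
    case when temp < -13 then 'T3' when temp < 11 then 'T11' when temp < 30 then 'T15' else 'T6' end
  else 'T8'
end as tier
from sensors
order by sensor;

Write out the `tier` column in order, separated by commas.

sensor=A: status='warn' → outer ELSE → T8
sensor=B: status='ok' → inner[ELSE] → T2
sensor=C: status='fail' → outer ELSE → T8
sensor=F: status='offline' → inner[temp < -13] → T3
sensor=G: status='ok' → inner[battery < 20] → T12
sensor=J: status='ok' → inner[ELSE] → T2
sensor=N: status='ok' → inner[ELSE] → T2
sensor=P: status='ok' → inner[ELSE] → T2
sensor=Q: status='warn' → outer ELSE → T8
sensor=S: status='fail' → outer ELSE → T8
sensor=U: status='warn' → outer ELSE → T8
sensor=V: status='offline' → inner[temp < -13] → T3
sensor=X: status='warn' → outer ELSE → T8
sensor=Y: status='warn' → outer ELSE → T8

T8, T2, T8, T3, T12, T2, T2, T2, T8, T8, T8, T3, T8, T8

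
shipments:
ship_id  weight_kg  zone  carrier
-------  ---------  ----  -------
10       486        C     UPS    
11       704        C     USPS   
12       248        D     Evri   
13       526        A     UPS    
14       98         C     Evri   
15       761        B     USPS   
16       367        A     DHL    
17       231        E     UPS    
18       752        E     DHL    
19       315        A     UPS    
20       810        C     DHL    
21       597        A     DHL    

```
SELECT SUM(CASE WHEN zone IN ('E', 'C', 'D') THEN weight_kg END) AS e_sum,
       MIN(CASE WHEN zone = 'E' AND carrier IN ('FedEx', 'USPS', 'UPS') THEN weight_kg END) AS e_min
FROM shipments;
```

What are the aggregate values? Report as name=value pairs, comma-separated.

e_sum=3329, e_min=231

[e_sum: zone IN ('E', 'C', 'D')]
ship_id=10: ✓ → 486
ship_id=11: ✓ → 704
ship_id=12: ✓ → 248
ship_id=13: ✗
ship_id=14: ✓ → 98
ship_id=15: ✗
ship_id=16: ✗
ship_id=17: ✓ → 231
ship_id=18: ✓ → 752
ship_id=19: ✗
ship_id=20: ✓ → 810
ship_id=21: ✗
e_sum = 486 + 704 + 248 + 98 + 231 + 752 + 810 = 3329
—
[e_min: zone = 'E' AND carrier IN ('FedEx', 'USPS', 'UPS')]
ship_id=10: ✗
ship_id=11: ✗
ship_id=12: ✗
ship_id=13: ✗
ship_id=14: ✗
ship_id=15: ✗
ship_id=16: ✗
ship_id=17: ✓ → 231
ship_id=18: ✗
ship_id=19: ✗
ship_id=20: ✗
ship_id=21: ✗
e_min = MIN(231) = 231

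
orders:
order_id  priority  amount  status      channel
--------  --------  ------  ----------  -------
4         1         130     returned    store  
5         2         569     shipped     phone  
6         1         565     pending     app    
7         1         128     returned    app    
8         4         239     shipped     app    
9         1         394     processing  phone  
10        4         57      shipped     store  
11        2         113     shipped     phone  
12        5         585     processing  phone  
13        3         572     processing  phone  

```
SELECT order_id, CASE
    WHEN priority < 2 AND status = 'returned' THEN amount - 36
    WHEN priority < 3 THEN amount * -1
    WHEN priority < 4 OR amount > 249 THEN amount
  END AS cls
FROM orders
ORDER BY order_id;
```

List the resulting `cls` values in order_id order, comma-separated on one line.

order_id=4: priority < 2 AND status = 'returned' → 94
order_id=5: priority < 3 → -569
order_id=6: priority < 3 → -565
order_id=7: priority < 2 AND status = 'returned' → 92
order_id=8: (no match → NULL) → NULL
order_id=9: priority < 3 → -394
order_id=10: (no match → NULL) → NULL
order_id=11: priority < 3 → -113
order_id=12: priority < 4 OR amount > 249 → 585
order_id=13: priority < 4 OR amount > 249 → 572

94, -569, -565, 92, NULL, -394, NULL, -113, 585, 572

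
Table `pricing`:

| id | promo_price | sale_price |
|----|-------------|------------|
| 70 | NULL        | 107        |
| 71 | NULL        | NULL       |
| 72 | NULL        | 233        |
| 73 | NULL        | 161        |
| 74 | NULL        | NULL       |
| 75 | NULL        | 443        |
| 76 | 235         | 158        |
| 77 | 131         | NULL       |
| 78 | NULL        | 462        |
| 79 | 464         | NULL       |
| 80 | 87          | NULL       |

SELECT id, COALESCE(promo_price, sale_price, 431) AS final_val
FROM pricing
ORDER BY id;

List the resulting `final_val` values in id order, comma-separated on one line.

id=70: promo_price=NULL, sale_price=107 → 107
id=71: promo_price=NULL, sale_price=NULL, → literal 431 → 431
id=72: promo_price=NULL, sale_price=233 → 233
id=73: promo_price=NULL, sale_price=161 → 161
id=74: promo_price=NULL, sale_price=NULL, → literal 431 → 431
id=75: promo_price=NULL, sale_price=443 → 443
id=76: promo_price=235 → 235
id=77: promo_price=131 → 131
id=78: promo_price=NULL, sale_price=462 → 462
id=79: promo_price=464 → 464
id=80: promo_price=87 → 87

107, 431, 233, 161, 431, 443, 235, 131, 462, 464, 87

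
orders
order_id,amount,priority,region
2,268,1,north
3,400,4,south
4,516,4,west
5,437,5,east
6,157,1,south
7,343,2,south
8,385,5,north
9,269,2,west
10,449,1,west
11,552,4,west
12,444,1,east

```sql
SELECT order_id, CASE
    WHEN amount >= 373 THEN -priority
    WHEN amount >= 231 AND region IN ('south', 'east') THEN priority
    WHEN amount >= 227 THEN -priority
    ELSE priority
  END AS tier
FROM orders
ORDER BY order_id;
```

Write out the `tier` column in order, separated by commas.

order_id=2: amount >= 227 → -1
order_id=3: amount >= 373 → -4
order_id=4: amount >= 373 → -4
order_id=5: amount >= 373 → -5
order_id=6: ELSE → 1
order_id=7: amount >= 231 AND region IN ('south', 'east') → 2
order_id=8: amount >= 373 → -5
order_id=9: amount >= 227 → -2
order_id=10: amount >= 373 → -1
order_id=11: amount >= 373 → -4
order_id=12: amount >= 373 → -1

-1, -4, -4, -5, 1, 2, -5, -2, -1, -4, -1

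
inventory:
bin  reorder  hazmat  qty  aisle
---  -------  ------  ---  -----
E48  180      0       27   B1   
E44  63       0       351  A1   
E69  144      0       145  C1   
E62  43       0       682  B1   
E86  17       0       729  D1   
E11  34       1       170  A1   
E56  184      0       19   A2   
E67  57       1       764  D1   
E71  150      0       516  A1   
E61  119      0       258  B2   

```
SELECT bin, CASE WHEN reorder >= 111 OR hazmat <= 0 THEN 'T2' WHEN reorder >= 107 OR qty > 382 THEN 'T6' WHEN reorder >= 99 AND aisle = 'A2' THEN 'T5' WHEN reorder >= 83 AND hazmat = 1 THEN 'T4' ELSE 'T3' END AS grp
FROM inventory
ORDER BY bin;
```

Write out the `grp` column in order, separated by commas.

bin=E11: ELSE → T3
bin=E44: reorder >= 111 OR hazmat <= 0 → T2
bin=E48: reorder >= 111 OR hazmat <= 0 → T2
bin=E56: reorder >= 111 OR hazmat <= 0 → T2
bin=E61: reorder >= 111 OR hazmat <= 0 → T2
bin=E62: reorder >= 111 OR hazmat <= 0 → T2
bin=E67: reorder >= 107 OR qty > 382 → T6
bin=E69: reorder >= 111 OR hazmat <= 0 → T2
bin=E71: reorder >= 111 OR hazmat <= 0 → T2
bin=E86: reorder >= 111 OR hazmat <= 0 → T2

T3, T2, T2, T2, T2, T2, T6, T2, T2, T2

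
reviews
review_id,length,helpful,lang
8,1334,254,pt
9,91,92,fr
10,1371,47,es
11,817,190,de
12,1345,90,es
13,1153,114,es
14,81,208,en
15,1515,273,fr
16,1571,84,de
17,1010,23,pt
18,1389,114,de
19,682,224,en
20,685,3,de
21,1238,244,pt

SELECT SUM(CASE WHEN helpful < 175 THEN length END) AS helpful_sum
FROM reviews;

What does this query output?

review_id=8: ✗
review_id=9: ✓ → 91
review_id=10: ✓ → 1371
review_id=11: ✗
review_id=12: ✓ → 1345
review_id=13: ✓ → 1153
review_id=14: ✗
review_id=15: ✗
review_id=16: ✓ → 1571
review_id=17: ✓ → 1010
review_id=18: ✓ → 1389
review_id=19: ✗
review_id=20: ✓ → 685
review_id=21: ✗
helpful_sum = 91 + 1371 + 1345 + 1153 + 1571 + 1010 + 1389 + 685 = 8615

8615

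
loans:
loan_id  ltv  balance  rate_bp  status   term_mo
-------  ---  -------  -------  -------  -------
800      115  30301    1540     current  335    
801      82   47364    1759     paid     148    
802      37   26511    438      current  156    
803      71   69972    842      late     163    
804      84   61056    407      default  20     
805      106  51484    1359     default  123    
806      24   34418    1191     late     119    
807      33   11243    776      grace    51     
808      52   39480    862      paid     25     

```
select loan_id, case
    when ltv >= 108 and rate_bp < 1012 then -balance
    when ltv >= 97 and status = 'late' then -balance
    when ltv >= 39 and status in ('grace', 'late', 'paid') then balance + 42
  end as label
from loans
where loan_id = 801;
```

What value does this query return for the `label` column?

loan_id = 801: ltv=82, balance=47364, rate_bp=1759, status=paid, term_mo=148.
ltv >= 108 and rate_bp < 1012 → false
ltv >= 97 and status = 'late' → false
ltv >= 39 and status in ('grace', 'late', 'paid') → true → 47406

47406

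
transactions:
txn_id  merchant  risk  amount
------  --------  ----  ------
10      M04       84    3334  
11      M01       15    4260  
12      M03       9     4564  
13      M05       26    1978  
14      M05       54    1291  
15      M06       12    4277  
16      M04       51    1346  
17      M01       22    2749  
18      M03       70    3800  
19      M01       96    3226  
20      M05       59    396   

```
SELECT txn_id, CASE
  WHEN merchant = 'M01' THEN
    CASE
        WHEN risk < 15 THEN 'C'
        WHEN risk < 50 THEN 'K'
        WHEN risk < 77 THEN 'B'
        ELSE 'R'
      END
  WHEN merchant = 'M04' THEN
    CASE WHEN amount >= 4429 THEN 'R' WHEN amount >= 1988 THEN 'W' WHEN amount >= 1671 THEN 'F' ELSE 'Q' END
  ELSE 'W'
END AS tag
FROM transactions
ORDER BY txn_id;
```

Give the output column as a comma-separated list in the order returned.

txn_id=10: merchant='M04' → inner[amount >= 1988] → W
txn_id=11: merchant='M01' → inner[risk < 50] → K
txn_id=12: merchant='M03' → outer ELSE → W
txn_id=13: merchant='M05' → outer ELSE → W
txn_id=14: merchant='M05' → outer ELSE → W
txn_id=15: merchant='M06' → outer ELSE → W
txn_id=16: merchant='M04' → inner[ELSE] → Q
txn_id=17: merchant='M01' → inner[risk < 50] → K
txn_id=18: merchant='M03' → outer ELSE → W
txn_id=19: merchant='M01' → inner[ELSE] → R
txn_id=20: merchant='M05' → outer ELSE → W

W, K, W, W, W, W, Q, K, W, R, W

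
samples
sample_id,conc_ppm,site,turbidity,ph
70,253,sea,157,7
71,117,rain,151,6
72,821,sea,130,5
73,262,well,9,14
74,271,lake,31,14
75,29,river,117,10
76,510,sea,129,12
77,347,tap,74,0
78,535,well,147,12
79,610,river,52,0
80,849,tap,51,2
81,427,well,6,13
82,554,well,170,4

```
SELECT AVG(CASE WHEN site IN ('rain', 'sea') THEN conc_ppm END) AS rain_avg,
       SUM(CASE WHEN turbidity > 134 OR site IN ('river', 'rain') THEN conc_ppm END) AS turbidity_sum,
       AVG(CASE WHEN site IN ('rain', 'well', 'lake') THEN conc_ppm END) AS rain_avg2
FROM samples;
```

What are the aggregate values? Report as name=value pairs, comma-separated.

rain_avg=425.25, turbidity_sum=2098, rain_avg2=361

[rain_avg: site IN ('rain', 'sea')]
sample_id=70: ✓ → 253
sample_id=71: ✓ → 117
sample_id=72: ✓ → 821
sample_id=73: ✗
sample_id=74: ✗
sample_id=75: ✗
sample_id=76: ✓ → 510
sample_id=77: ✗
sample_id=78: ✗
sample_id=79: ✗
sample_id=80: ✗
sample_id=81: ✗
sample_id=82: ✗
rain_avg = (253 + 117 + 821 + 510) / 4 = 425.25
—
[turbidity_sum: turbidity > 134 OR site IN ('river', 'rain')]
sample_id=70: ✓ → 253
sample_id=71: ✓ → 117
sample_id=72: ✗
sample_id=73: ✗
sample_id=74: ✗
sample_id=75: ✓ → 29
sample_id=76: ✗
sample_id=77: ✗
sample_id=78: ✓ → 535
sample_id=79: ✓ → 610
sample_id=80: ✗
sample_id=81: ✗
sample_id=82: ✓ → 554
turbidity_sum = 253 + 117 + 29 + 535 + 610 + 554 = 2098
—
[rain_avg2: site IN ('rain', 'well', 'lake')]
sample_id=70: ✗
sample_id=71: ✓ → 117
sample_id=72: ✗
sample_id=73: ✓ → 262
sample_id=74: ✓ → 271
sample_id=75: ✗
sample_id=76: ✗
sample_id=77: ✗
sample_id=78: ✓ → 535
sample_id=79: ✗
sample_id=80: ✗
sample_id=81: ✓ → 427
sample_id=82: ✓ → 554
rain_avg2 = (117 + 262 + 271 + 535 + 427 + 554) / 6 = 361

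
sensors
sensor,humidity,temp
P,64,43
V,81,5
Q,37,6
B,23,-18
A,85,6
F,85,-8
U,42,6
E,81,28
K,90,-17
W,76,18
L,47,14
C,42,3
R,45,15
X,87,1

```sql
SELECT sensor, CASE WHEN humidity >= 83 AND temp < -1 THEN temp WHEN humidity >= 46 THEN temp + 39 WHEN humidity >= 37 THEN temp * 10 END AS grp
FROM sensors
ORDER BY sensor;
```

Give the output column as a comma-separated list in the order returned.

45, NULL, 30, 67, -8, -17, 53, 82, 60, 150, 60, 44, 57, 40

sensor=A: humidity >= 46 → 45
sensor=B: (no match → NULL) → NULL
sensor=C: humidity >= 37 → 30
sensor=E: humidity >= 46 → 67
sensor=F: humidity >= 83 AND temp < -1 → -8
sensor=K: humidity >= 83 AND temp < -1 → -17
sensor=L: humidity >= 46 → 53
sensor=P: humidity >= 46 → 82
sensor=Q: humidity >= 37 → 60
sensor=R: humidity >= 37 → 150
sensor=U: humidity >= 37 → 60
sensor=V: humidity >= 46 → 44
sensor=W: humidity >= 46 → 57
sensor=X: humidity >= 46 → 40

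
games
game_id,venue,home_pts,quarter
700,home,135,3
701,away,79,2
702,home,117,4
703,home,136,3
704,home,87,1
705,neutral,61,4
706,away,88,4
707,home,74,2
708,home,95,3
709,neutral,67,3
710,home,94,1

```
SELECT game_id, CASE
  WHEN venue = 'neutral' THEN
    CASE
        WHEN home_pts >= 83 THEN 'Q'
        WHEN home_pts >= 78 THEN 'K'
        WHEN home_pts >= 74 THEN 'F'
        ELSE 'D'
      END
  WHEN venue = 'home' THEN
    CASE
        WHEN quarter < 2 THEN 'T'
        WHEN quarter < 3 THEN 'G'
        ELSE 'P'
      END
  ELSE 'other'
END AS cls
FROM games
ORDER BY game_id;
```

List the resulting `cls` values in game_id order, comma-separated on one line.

P, other, P, P, T, D, other, G, P, D, T

game_id=700: venue='home' → inner[ELSE] → P
game_id=701: venue='away' → outer ELSE → other
game_id=702: venue='home' → inner[ELSE] → P
game_id=703: venue='home' → inner[ELSE] → P
game_id=704: venue='home' → inner[quarter < 2] → T
game_id=705: venue='neutral' → inner[ELSE] → D
game_id=706: venue='away' → outer ELSE → other
game_id=707: venue='home' → inner[quarter < 3] → G
game_id=708: venue='home' → inner[ELSE] → P
game_id=709: venue='neutral' → inner[ELSE] → D
game_id=710: venue='home' → inner[quarter < 2] → T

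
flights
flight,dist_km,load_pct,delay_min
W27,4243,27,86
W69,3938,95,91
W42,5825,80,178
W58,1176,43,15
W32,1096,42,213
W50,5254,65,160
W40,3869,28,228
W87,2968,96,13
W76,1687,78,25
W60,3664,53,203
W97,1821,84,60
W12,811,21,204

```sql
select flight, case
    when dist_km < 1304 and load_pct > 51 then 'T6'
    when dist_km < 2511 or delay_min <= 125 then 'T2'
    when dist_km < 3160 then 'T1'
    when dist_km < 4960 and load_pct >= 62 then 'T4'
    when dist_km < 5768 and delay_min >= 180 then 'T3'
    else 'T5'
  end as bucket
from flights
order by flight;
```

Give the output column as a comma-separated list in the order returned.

flight=W12: dist_km < 2511 or delay_min <= 125 → T2
flight=W27: dist_km < 2511 or delay_min <= 125 → T2
flight=W32: dist_km < 2511 or delay_min <= 125 → T2
flight=W40: dist_km < 5768 and delay_min >= 180 → T3
flight=W42: ELSE → T5
flight=W50: ELSE → T5
flight=W58: dist_km < 2511 or delay_min <= 125 → T2
flight=W60: dist_km < 5768 and delay_min >= 180 → T3
flight=W69: dist_km < 2511 or delay_min <= 125 → T2
flight=W76: dist_km < 2511 or delay_min <= 125 → T2
flight=W87: dist_km < 2511 or delay_min <= 125 → T2
flight=W97: dist_km < 2511 or delay_min <= 125 → T2

T2, T2, T2, T3, T5, T5, T2, T3, T2, T2, T2, T2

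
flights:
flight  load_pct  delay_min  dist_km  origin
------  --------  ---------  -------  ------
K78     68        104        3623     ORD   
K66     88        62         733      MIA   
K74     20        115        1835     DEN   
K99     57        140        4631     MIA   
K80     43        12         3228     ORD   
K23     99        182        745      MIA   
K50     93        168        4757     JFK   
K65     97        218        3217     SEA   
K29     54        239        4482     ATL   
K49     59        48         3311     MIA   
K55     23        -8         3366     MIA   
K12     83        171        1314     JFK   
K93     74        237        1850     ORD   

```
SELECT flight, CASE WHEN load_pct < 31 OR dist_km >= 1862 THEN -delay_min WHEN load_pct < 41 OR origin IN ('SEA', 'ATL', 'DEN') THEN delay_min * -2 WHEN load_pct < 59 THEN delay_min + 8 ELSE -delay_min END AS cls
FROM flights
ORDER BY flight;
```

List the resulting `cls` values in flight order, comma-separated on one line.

flight=K12: ELSE → -171
flight=K23: ELSE → -182
flight=K29: load_pct < 31 OR dist_km >= 1862 → -239
flight=K49: load_pct < 31 OR dist_km >= 1862 → -48
flight=K50: load_pct < 31 OR dist_km >= 1862 → -168
flight=K55: load_pct < 31 OR dist_km >= 1862 → 8
flight=K65: load_pct < 31 OR dist_km >= 1862 → -218
flight=K66: ELSE → -62
flight=K74: load_pct < 31 OR dist_km >= 1862 → -115
flight=K78: load_pct < 31 OR dist_km >= 1862 → -104
flight=K80: load_pct < 31 OR dist_km >= 1862 → -12
flight=K93: ELSE → -237
flight=K99: load_pct < 31 OR dist_km >= 1862 → -140

-171, -182, -239, -48, -168, 8, -218, -62, -115, -104, -12, -237, -140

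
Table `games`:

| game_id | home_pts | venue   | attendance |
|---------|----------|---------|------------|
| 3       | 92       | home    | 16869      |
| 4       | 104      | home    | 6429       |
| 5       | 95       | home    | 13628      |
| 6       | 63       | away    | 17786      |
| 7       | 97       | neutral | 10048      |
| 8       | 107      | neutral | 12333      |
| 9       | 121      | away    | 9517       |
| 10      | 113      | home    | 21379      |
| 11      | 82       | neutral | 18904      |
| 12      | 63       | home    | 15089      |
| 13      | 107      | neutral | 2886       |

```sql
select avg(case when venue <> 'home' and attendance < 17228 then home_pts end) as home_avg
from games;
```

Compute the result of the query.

game_id=3: ✗
game_id=4: ✗
game_id=5: ✗
game_id=6: ✗
game_id=7: ✓ → 97
game_id=8: ✓ → 107
game_id=9: ✓ → 121
game_id=10: ✗
game_id=11: ✗
game_id=12: ✗
game_id=13: ✓ → 107
home_avg = (97 + 107 + 121 + 107) / 4 = 108

108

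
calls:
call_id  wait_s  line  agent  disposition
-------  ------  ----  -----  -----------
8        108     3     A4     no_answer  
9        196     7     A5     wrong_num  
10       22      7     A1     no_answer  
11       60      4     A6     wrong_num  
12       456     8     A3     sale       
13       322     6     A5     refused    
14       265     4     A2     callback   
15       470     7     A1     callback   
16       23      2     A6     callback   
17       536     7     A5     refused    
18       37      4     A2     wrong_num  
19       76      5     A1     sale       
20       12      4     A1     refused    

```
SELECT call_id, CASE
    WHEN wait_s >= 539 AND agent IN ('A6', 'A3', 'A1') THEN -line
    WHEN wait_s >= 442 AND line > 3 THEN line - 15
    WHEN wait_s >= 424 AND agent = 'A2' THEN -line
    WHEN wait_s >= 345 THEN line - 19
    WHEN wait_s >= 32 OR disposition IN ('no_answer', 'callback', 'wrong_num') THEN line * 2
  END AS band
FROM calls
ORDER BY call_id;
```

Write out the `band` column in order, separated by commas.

call_id=8: wait_s >= 32 OR disposition IN ('no_answer', 'callback', 'wrong_num') → 6
call_id=9: wait_s >= 32 OR disposition IN ('no_answer', 'callback', 'wrong_num') → 14
call_id=10: wait_s >= 32 OR disposition IN ('no_answer', 'callback', 'wrong_num') → 14
call_id=11: wait_s >= 32 OR disposition IN ('no_answer', 'callback', 'wrong_num') → 8
call_id=12: wait_s >= 442 AND line > 3 → -7
call_id=13: wait_s >= 32 OR disposition IN ('no_answer', 'callback', 'wrong_num') → 12
call_id=14: wait_s >= 32 OR disposition IN ('no_answer', 'callback', 'wrong_num') → 8
call_id=15: wait_s >= 442 AND line > 3 → -8
call_id=16: wait_s >= 32 OR disposition IN ('no_answer', 'callback', 'wrong_num') → 4
call_id=17: wait_s >= 442 AND line > 3 → -8
call_id=18: wait_s >= 32 OR disposition IN ('no_answer', 'callback', 'wrong_num') → 8
call_id=19: wait_s >= 32 OR disposition IN ('no_answer', 'callback', 'wrong_num') → 10
call_id=20: (no match → NULL) → NULL

6, 14, 14, 8, -7, 12, 8, -8, 4, -8, 8, 10, NULL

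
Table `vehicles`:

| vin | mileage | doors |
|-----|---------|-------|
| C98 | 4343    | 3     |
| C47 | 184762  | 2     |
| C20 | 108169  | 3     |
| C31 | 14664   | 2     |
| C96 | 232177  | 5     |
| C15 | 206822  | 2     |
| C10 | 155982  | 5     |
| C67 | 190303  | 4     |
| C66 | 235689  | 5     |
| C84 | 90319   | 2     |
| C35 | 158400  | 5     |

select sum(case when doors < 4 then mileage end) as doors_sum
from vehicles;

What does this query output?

609079

vin=C98: ✓ → 4343
vin=C47: ✓ → 184762
vin=C20: ✓ → 108169
vin=C31: ✓ → 14664
vin=C96: ✗
vin=C15: ✓ → 206822
vin=C10: ✗
vin=C67: ✗
vin=C66: ✗
vin=C84: ✓ → 90319
vin=C35: ✗
doors_sum = 4343 + 184762 + 108169 + 14664 + 206822 + 90319 = 609079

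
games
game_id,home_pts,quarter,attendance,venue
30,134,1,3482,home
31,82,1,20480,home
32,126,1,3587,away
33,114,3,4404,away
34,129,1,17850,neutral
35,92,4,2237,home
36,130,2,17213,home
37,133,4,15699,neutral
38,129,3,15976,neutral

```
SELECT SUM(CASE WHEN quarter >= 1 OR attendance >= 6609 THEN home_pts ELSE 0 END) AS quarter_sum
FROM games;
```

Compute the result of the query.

game_id=30: ✓ → 134
game_id=31: ✓ → 82
game_id=32: ✓ → 126
game_id=33: ✓ → 114
game_id=34: ✓ → 129
game_id=35: ✓ → 92
game_id=36: ✓ → 130
game_id=37: ✓ → 133
game_id=38: ✓ → 129
quarter_sum = 134 + 82 + 126 + 114 + 129 + 92 + 130 + 133 + 129 = 1069

1069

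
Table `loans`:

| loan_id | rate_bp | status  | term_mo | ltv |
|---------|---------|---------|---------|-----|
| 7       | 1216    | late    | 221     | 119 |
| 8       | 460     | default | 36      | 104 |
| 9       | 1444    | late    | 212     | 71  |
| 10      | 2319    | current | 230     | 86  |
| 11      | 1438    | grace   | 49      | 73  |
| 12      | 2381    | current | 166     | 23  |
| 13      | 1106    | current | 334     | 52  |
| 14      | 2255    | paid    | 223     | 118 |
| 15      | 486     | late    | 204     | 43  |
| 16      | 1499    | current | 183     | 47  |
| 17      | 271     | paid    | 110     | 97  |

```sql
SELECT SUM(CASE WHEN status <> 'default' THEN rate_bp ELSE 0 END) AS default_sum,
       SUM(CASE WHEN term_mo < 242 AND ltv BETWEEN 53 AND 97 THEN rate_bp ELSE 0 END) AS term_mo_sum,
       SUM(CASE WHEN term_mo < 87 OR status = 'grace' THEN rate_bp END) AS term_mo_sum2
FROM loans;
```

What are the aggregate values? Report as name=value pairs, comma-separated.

[default_sum: status <> 'default']
loan_id=7: ✓ → 1216
loan_id=8: ✗
loan_id=9: ✓ → 1444
loan_id=10: ✓ → 2319
loan_id=11: ✓ → 1438
loan_id=12: ✓ → 2381
loan_id=13: ✓ → 1106
loan_id=14: ✓ → 2255
loan_id=15: ✓ → 486
loan_id=16: ✓ → 1499
loan_id=17: ✓ → 271
default_sum = 1216 + 1444 + 2319 + 1438 + 2381 + 1106 + 2255 + 486 + 1499 + 271 = 14415
—
[term_mo_sum: term_mo < 242 AND ltv BETWEEN 53 AND 97]
loan_id=7: ✗
loan_id=8: ✗
loan_id=9: ✓ → 1444
loan_id=10: ✓ → 2319
loan_id=11: ✓ → 1438
loan_id=12: ✗
loan_id=13: ✗
loan_id=14: ✗
loan_id=15: ✗
loan_id=16: ✗
loan_id=17: ✓ → 271
term_mo_sum = 1444 + 2319 + 1438 + 271 = 5472
—
[term_mo_sum2: term_mo < 87 OR status = 'grace']
loan_id=7: ✗
loan_id=8: ✓ → 460
loan_id=9: ✗
loan_id=10: ✗
loan_id=11: ✓ → 1438
loan_id=12: ✗
loan_id=13: ✗
loan_id=14: ✗
loan_id=15: ✗
loan_id=16: ✗
loan_id=17: ✗
term_mo_sum2 = 460 + 1438 = 1898

default_sum=14415, term_mo_sum=5472, term_mo_sum2=1898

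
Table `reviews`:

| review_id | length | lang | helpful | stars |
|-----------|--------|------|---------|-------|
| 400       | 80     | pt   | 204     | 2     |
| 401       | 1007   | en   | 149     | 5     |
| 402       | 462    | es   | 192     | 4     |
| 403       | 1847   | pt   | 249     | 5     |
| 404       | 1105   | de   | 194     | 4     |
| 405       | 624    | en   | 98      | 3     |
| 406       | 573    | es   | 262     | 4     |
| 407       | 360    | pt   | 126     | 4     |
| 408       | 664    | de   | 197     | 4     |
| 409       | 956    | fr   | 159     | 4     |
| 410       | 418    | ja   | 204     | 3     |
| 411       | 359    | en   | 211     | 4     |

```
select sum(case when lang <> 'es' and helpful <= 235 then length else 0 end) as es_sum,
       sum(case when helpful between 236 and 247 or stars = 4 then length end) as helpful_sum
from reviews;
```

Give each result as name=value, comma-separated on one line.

[es_sum: lang <> 'es' and helpful <= 235]
review_id=400: ✓ → 80
review_id=401: ✓ → 1007
review_id=402: ✗
review_id=403: ✗
review_id=404: ✓ → 1105
review_id=405: ✓ → 624
review_id=406: ✗
review_id=407: ✓ → 360
review_id=408: ✓ → 664
review_id=409: ✓ → 956
review_id=410: ✓ → 418
review_id=411: ✓ → 359
es_sum = 80 + 1007 + 1105 + 624 + 360 + 664 + 956 + 418 + 359 = 5573
—
[helpful_sum: helpful between 236 and 247 or stars = 4]
review_id=400: ✗
review_id=401: ✗
review_id=402: ✓ → 462
review_id=403: ✗
review_id=404: ✓ → 1105
review_id=405: ✗
review_id=406: ✓ → 573
review_id=407: ✓ → 360
review_id=408: ✓ → 664
review_id=409: ✓ → 956
review_id=410: ✗
review_id=411: ✓ → 359
helpful_sum = 462 + 1105 + 573 + 360 + 664 + 956 + 359 = 4479

es_sum=5573, helpful_sum=4479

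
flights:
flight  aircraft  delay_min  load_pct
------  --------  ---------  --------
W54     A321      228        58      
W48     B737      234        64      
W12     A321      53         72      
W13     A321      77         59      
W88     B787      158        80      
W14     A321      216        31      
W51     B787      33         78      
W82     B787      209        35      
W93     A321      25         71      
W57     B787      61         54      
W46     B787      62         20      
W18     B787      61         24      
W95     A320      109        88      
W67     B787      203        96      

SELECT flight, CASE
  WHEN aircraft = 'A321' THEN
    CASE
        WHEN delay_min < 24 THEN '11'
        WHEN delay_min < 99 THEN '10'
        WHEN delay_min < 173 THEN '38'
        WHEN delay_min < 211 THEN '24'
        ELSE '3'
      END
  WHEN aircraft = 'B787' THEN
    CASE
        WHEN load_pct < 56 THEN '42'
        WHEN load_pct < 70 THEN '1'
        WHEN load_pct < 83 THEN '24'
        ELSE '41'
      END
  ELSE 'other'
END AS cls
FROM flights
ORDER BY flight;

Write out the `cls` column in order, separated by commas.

flight=W12: aircraft='A321' → inner[delay_min < 99] → 10
flight=W13: aircraft='A321' → inner[delay_min < 99] → 10
flight=W14: aircraft='A321' → inner[ELSE] → 3
flight=W18: aircraft='B787' → inner[load_pct < 56] → 42
flight=W46: aircraft='B787' → inner[load_pct < 56] → 42
flight=W48: aircraft='B737' → outer ELSE → other
flight=W51: aircraft='B787' → inner[load_pct < 83] → 24
flight=W54: aircraft='A321' → inner[ELSE] → 3
flight=W57: aircraft='B787' → inner[load_pct < 56] → 42
flight=W67: aircraft='B787' → inner[ELSE] → 41
flight=W82: aircraft='B787' → inner[load_pct < 56] → 42
flight=W88: aircraft='B787' → inner[load_pct < 83] → 24
flight=W93: aircraft='A321' → inner[delay_min < 99] → 10
flight=W95: aircraft='A320' → outer ELSE → other

10, 10, 3, 42, 42, other, 24, 3, 42, 41, 42, 24, 10, other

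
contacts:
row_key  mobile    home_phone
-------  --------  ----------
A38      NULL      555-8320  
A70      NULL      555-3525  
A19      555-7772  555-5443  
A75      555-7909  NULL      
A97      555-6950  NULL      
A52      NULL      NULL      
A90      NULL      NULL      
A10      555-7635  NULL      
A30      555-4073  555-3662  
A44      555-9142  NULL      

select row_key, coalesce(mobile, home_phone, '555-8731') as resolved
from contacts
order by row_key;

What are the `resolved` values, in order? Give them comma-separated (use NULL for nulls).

row_key=A10: mobile=555-7635 → 555-7635
row_key=A19: mobile=555-7772 → 555-7772
row_key=A30: mobile=555-4073 → 555-4073
row_key=A38: mobile=NULL, home_phone=555-8320 → 555-8320
row_key=A44: mobile=555-9142 → 555-9142
row_key=A52: mobile=NULL, home_phone=NULL, → literal 555-8731 → 555-8731
row_key=A70: mobile=NULL, home_phone=555-3525 → 555-3525
row_key=A75: mobile=555-7909 → 555-7909
row_key=A90: mobile=NULL, home_phone=NULL, → literal 555-8731 → 555-8731
row_key=A97: mobile=555-6950 → 555-6950

555-7635, 555-7772, 555-4073, 555-8320, 555-9142, 555-8731, 555-3525, 555-7909, 555-8731, 555-6950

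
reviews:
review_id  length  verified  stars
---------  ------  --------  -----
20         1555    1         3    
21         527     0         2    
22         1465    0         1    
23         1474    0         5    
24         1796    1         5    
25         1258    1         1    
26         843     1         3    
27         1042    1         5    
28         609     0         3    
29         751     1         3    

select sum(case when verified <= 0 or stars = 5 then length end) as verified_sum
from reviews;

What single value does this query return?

6913

review_id=20: ✗
review_id=21: ✓ → 527
review_id=22: ✓ → 1465
review_id=23: ✓ → 1474
review_id=24: ✓ → 1796
review_id=25: ✗
review_id=26: ✗
review_id=27: ✓ → 1042
review_id=28: ✓ → 609
review_id=29: ✗
verified_sum = 527 + 1465 + 1474 + 1796 + 1042 + 609 = 6913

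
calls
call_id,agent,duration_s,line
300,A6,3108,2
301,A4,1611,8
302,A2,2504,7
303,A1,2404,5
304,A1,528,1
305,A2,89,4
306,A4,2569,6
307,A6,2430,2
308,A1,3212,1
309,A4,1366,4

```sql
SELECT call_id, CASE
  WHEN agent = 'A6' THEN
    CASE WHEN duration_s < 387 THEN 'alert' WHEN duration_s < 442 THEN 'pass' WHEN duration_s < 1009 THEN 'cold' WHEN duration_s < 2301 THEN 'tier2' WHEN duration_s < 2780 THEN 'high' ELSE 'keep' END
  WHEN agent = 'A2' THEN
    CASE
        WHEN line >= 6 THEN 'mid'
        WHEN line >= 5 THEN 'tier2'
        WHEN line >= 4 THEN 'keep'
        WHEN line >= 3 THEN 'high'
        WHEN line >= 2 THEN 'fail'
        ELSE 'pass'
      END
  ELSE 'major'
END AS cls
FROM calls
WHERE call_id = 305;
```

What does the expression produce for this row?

call_id = 305: agent=A2, duration_s=89, line=4.
agent='A2' → inner[line >= 4] → keep

keep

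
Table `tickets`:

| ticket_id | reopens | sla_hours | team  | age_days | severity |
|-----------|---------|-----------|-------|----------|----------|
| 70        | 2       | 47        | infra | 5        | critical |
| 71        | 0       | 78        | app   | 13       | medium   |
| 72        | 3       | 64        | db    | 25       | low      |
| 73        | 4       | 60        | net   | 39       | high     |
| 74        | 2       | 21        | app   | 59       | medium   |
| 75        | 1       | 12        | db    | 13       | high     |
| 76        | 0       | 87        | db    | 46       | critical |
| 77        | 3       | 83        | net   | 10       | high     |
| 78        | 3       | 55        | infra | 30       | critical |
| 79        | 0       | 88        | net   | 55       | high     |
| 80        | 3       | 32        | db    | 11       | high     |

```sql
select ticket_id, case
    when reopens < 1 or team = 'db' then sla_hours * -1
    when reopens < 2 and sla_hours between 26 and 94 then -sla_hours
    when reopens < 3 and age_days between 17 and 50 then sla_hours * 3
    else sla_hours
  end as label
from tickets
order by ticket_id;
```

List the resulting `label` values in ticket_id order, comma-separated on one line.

ticket_id=70: ELSE → 47
ticket_id=71: reopens < 1 or team = 'db' → -78
ticket_id=72: reopens < 1 or team = 'db' → -64
ticket_id=73: ELSE → 60
ticket_id=74: ELSE → 21
ticket_id=75: reopens < 1 or team = 'db' → -12
ticket_id=76: reopens < 1 or team = 'db' → -87
ticket_id=77: ELSE → 83
ticket_id=78: ELSE → 55
ticket_id=79: reopens < 1 or team = 'db' → -88
ticket_id=80: reopens < 1 or team = 'db' → -32

47, -78, -64, 60, 21, -12, -87, 83, 55, -88, -32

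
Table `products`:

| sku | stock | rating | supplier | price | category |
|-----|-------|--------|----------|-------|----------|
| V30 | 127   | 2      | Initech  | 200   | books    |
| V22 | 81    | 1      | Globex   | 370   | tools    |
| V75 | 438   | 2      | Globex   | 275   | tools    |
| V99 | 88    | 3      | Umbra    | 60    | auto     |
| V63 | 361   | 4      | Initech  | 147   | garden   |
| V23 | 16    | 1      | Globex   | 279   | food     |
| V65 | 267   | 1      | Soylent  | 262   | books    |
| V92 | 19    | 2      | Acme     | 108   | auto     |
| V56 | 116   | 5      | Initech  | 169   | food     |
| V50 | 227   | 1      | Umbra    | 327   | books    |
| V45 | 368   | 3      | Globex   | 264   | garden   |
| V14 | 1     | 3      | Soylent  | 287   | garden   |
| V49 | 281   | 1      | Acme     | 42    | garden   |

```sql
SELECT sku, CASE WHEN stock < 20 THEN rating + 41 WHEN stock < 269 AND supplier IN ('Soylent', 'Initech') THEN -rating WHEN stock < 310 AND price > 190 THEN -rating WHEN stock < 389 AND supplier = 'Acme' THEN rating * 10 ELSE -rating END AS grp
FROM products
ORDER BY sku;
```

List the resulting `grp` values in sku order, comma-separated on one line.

44, -1, 42, -2, -3, 10, -1, -5, -4, -1, -2, 43, -3

sku=V14: stock < 20 → 44
sku=V22: stock < 310 AND price > 190 → -1
sku=V23: stock < 20 → 42
sku=V30: stock < 269 AND supplier IN ('Soylent', 'Initech') → -2
sku=V45: ELSE → -3
sku=V49: stock < 389 AND supplier = 'Acme' → 10
sku=V50: stock < 310 AND price > 190 → -1
sku=V56: stock < 269 AND supplier IN ('Soylent', 'Initech') → -5
sku=V63: ELSE → -4
sku=V65: stock < 269 AND supplier IN ('Soylent', 'Initech') → -1
sku=V75: ELSE → -2
sku=V92: stock < 20 → 43
sku=V99: ELSE → -3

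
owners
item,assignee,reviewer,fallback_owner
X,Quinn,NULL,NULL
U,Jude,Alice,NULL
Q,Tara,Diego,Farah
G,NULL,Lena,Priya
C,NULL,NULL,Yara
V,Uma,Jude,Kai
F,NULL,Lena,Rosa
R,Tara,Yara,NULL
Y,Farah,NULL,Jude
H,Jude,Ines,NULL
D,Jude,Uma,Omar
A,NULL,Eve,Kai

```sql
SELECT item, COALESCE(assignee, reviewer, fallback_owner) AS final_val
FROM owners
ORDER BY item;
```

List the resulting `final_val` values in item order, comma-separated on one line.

item=A: assignee=NULL, reviewer=Eve → Eve
item=C: assignee=NULL, reviewer=NULL, fallback_owner=Yara → Yara
item=D: assignee=Jude → Jude
item=F: assignee=NULL, reviewer=Lena → Lena
item=G: assignee=NULL, reviewer=Lena → Lena
item=H: assignee=Jude → Jude
item=Q: assignee=Tara → Tara
item=R: assignee=Tara → Tara
item=U: assignee=Jude → Jude
item=V: assignee=Uma → Uma
item=X: assignee=Quinn → Quinn
item=Y: assignee=Farah → Farah

Eve, Yara, Jude, Lena, Lena, Jude, Tara, Tara, Jude, Uma, Quinn, Farah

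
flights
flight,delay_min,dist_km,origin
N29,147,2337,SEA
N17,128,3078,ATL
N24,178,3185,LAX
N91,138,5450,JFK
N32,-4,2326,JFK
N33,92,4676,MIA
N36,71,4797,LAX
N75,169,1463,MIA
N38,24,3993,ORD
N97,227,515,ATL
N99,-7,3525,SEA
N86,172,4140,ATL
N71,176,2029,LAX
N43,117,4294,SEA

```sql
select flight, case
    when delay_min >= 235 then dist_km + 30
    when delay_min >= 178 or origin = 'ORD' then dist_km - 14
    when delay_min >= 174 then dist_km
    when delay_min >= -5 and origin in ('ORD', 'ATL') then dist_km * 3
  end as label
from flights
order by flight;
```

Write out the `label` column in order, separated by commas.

flight=N17: delay_min >= -5 and origin in ('ORD', 'ATL') → 9234
flight=N24: delay_min >= 178 or origin = 'ORD' → 3171
flight=N29: (no match → NULL) → NULL
flight=N32: (no match → NULL) → NULL
flight=N33: (no match → NULL) → NULL
flight=N36: (no match → NULL) → NULL
flight=N38: delay_min >= 178 or origin = 'ORD' → 3979
flight=N43: (no match → NULL) → NULL
flight=N71: delay_min >= 174 → 2029
flight=N75: (no match → NULL) → NULL
flight=N86: delay_min >= -5 and origin in ('ORD', 'ATL') → 12420
flight=N91: (no match → NULL) → NULL
flight=N97: delay_min >= 178 or origin = 'ORD' → 501
flight=N99: (no match → NULL) → NULL

9234, 3171, NULL, NULL, NULL, NULL, 3979, NULL, 2029, NULL, 12420, NULL, 501, NULL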